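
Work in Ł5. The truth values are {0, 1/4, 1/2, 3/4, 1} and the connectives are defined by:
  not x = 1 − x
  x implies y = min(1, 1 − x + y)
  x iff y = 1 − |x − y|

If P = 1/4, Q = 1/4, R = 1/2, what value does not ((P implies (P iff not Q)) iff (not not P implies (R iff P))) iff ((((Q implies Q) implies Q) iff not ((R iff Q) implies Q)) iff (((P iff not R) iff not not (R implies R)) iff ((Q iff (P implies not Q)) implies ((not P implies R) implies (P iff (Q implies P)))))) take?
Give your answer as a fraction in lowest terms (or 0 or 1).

0

not Q = not 1/4 = 3/4
P iff not Q = 1/4 iff 3/4 = 1/2
P implies (P iff not Q) = 1/4 implies 1/2 = 1
not P = not 1/4 = 3/4
not not P = not 3/4 = 1/4
R iff P = 1/2 iff 1/4 = 3/4
not not P implies (R iff P) = 1/4 implies 3/4 = 1
(P implies (P iff not Q)) iff (not not P implies (R iff P)) = 1 iff 1 = 1
not ((P implies (P iff not Q)) iff (not not P implies (R iff P))) = not 1 = 0
Q implies Q = 1/4 implies 1/4 = 1
(Q implies Q) implies Q = 1 implies 1/4 = 1/4
R iff Q = 1/2 iff 1/4 = 3/4
(R iff Q) implies Q = 3/4 implies 1/4 = 1/2
not ((R iff Q) implies Q) = not 1/2 = 1/2
((Q implies Q) implies Q) iff not ((R iff Q) implies Q) = 1/4 iff 1/2 = 3/4
not R = not 1/2 = 1/2
P iff not R = 1/4 iff 1/2 = 3/4
R implies R = 1/2 implies 1/2 = 1
not (R implies R) = not 1 = 0
not not (R implies R) = not 0 = 1
(P iff not R) iff not not (R implies R) = 3/4 iff 1 = 3/4
not Q = not 1/4 = 3/4
P implies not Q = 1/4 implies 3/4 = 1
Q iff (P implies not Q) = 1/4 iff 1 = 1/4
not P = not 1/4 = 3/4
not P implies R = 3/4 implies 1/2 = 3/4
Q implies P = 1/4 implies 1/4 = 1
P iff (Q implies P) = 1/4 iff 1 = 1/4
(not P implies R) implies (P iff (Q implies P)) = 3/4 implies 1/4 = 1/2
(Q iff (P implies not Q)) implies ((not P implies R) implies (P iff (Q implies P))) = 1/4 implies 1/2 = 1
((P iff not R) iff not not (R implies R)) iff ((Q iff (P implies not Q)) implies ((not P implies R) implies (P iff (Q implies P)))) = 3/4 iff 1 = 3/4
(((Q implies Q) implies Q) iff not ((R iff Q) implies Q)) iff (((P iff not R) iff not not (R implies R)) iff ((Q iff (P implies not Q)) implies ((not P implies R) implies (P iff (Q implies P))))) = 3/4 iff 3/4 = 1
not ((P implies (P iff not Q)) iff (not not P implies (R iff P))) iff ((((Q implies Q) implies Q) iff not ((R iff Q) implies Q)) iff (((P iff not R) iff not not (R implies R)) iff ((Q iff (P implies not Q)) implies ((not P implies R) implies (P iff (Q implies P)))))) = 0 iff 1 = 0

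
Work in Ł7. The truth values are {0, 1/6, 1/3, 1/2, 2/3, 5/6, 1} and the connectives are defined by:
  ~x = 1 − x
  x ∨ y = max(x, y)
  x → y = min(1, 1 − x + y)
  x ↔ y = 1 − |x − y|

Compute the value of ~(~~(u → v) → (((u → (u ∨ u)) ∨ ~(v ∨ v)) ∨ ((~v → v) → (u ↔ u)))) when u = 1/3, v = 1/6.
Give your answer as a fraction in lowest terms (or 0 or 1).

u → v = 1/3 → 1/6 = 5/6
~(u → v) = ~5/6 = 1/6
~~(u → v) = ~1/6 = 5/6
u ∨ u = 1/3 ∨ 1/3 = 1/3
u → (u ∨ u) = 1/3 → 1/3 = 1
v ∨ v = 1/6 ∨ 1/6 = 1/6
~(v ∨ v) = ~1/6 = 5/6
(u → (u ∨ u)) ∨ ~(v ∨ v) = 1 ∨ 5/6 = 1
~v = ~1/6 = 5/6
~v → v = 5/6 → 1/6 = 1/3
u ↔ u = 1/3 ↔ 1/3 = 1
(~v → v) → (u ↔ u) = 1/3 → 1 = 1
((u → (u ∨ u)) ∨ ~(v ∨ v)) ∨ ((~v → v) → (u ↔ u)) = 1 ∨ 1 = 1
~~(u → v) → (((u → (u ∨ u)) ∨ ~(v ∨ v)) ∨ ((~v → v) → (u ↔ u))) = 5/6 → 1 = 1
~(~~(u → v) → (((u → (u ∨ u)) ∨ ~(v ∨ v)) ∨ ((~v → v) → (u ↔ u)))) = ~1 = 0

0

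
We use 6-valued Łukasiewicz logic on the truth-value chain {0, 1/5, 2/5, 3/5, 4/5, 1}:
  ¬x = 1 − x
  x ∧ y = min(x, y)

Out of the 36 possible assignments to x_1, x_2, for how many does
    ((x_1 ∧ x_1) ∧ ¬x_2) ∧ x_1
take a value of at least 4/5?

value 1: 1 assignment (counts)
value 4/5: 3 assignments (counts)
value 3/5: 5 assignments
value 2/5: 7 assignments
value 1/5: 9 assignments
value 0: 11 assignments
So 4 of the 36 assignments meet the threshold.

4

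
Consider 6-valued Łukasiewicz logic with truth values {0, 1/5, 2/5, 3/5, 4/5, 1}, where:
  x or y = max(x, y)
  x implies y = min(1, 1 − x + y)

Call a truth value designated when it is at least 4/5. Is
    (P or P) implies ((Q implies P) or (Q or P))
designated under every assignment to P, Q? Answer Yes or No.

Yes

At P = 2/5, Q = 0, for instance:
P or P = 2/5 or 2/5 = 2/5
Q implies P = 0 implies 2/5 = 1
Q or P = 0 or 2/5 = 2/5
(Q implies P) or (Q or P) = 1 or 2/5 = 1
(P or P) implies ((Q implies P) or (Q or P)) = 2/5 implies 1 = 1
and checking the remaining 35 assignments likewise gives ≥ 4/5 in every case.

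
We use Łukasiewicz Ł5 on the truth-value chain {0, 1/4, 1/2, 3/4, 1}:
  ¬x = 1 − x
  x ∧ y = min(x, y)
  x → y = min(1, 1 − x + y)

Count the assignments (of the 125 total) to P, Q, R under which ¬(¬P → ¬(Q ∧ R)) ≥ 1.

value 1: 1 assignment (counts)
value 3/4: 4 assignments
value 1/2: 9 assignments
value 1/4: 16 assignments
value 0: 95 assignments
So 1 of the 125 assignments meets the threshold.

1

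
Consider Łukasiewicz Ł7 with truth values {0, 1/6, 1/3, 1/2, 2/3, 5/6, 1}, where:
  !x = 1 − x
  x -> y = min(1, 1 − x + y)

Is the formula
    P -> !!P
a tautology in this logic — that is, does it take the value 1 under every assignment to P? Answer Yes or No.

P = 0 ↦ 1
P = 1/6 ↦ 1
P = 1/3 ↦ 1
P = 1/2 ↦ 1
P = 2/3 ↦ 1
P = 5/6 ↦ 1
P = 1 ↦ 1
Every assignment gives a value ≥ 1.

Yes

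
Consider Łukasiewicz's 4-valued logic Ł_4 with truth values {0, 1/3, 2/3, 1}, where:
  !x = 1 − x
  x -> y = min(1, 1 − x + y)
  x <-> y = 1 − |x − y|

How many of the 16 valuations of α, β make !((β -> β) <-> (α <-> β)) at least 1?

2

α = 0, β = 0 ↦ 0  <
α = 0, β = 1/3 ↦ 1/3  <
α = 0, β = 2/3 ↦ 2/3  <
α = 0, β = 1 ↦ 1  ≥
α = 1/3, β = 0 ↦ 1/3  <
α = 1/3, β = 1/3 ↦ 0  <
α = 1/3, β = 2/3 ↦ 1/3  <
α = 1/3, β = 1 ↦ 2/3  <
α = 2/3, β = 0 ↦ 2/3  <
α = 2/3, β = 1/3 ↦ 1/3  <
α = 2/3, β = 2/3 ↦ 0  <
α = 2/3, β = 1 ↦ 1/3  <
α = 1, β = 0 ↦ 1  ≥
α = 1, β = 1/3 ↦ 2/3  <
α = 1, β = 2/3 ↦ 1/3  <
α = 1, β = 1 ↦ 0  <
So 2 of the 16 assignments meet the threshold.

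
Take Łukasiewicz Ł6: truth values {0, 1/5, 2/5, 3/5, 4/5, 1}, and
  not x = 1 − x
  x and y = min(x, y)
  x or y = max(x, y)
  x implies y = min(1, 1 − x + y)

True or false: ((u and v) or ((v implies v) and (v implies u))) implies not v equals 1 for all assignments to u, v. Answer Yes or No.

Counterexample: take u = 1/5, v = 1/5.
u and v = 1/5 and 1/5 = 1/5
v implies v = 1/5 implies 1/5 = 1
v implies u = 1/5 implies 1/5 = 1
(v implies v) and (v implies u) = 1 and 1 = 1
(u and v) or ((v implies v) and (v implies u)) = 1/5 or 1 = 1
not v = not 1/5 = 4/5
((u and v) or ((v implies v) and (v implies u))) implies not v = 1 implies 4/5 = 4/5
This gives 4/5 ≠ 1.

No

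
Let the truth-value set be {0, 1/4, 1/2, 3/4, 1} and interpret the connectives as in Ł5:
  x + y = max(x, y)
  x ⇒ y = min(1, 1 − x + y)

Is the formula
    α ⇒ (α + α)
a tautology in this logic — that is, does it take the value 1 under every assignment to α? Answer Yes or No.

Yes

α = 0 ↦ 1
α = 1/4 ↦ 1
α = 1/2 ↦ 1
α = 3/4 ↦ 1
α = 1 ↦ 1
Every assignment gives a value ≥ 1.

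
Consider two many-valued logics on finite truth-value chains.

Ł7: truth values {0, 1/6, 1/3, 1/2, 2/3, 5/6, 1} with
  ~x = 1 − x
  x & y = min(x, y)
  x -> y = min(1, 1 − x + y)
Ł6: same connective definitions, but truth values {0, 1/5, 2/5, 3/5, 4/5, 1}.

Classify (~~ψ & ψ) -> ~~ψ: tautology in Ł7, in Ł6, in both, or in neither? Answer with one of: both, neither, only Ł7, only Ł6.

In Ł7: every assignment gives 1 — tautology.
In Ł6: every assignment gives 1 — tautology.

both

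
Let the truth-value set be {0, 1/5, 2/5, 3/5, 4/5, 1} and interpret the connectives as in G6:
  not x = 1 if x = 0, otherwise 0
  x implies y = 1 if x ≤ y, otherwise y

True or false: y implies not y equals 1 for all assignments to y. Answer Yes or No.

Counterexample: take y = 1/5.
not y = not 1/5 = 0
y implies not y = 1/5 implies 0 = 0
This gives 0 ≠ 1.

No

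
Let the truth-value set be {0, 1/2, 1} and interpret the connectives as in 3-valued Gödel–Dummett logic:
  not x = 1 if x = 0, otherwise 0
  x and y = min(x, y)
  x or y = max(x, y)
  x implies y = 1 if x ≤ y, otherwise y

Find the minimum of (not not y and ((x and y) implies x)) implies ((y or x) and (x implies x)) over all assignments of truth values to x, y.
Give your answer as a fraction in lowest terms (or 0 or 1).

1/2

Take x = 0, y = 1/2:
not y = not 1/2 = 0
not not y = not 0 = 1
x and y = 0 and 1/2 = 0
(x and y) implies x = 0 implies 0 = 1
not not y and ((x and y) implies x) = 1 and 1 = 1
y or x = 1/2 or 0 = 1/2
x implies x = 0 implies 0 = 1
(y or x) and (x implies x) = 1/2 and 1 = 1/2
(not not y and ((x and y) implies x)) implies ((y or x) and (x implies x)) = 1 implies 1/2 = 1/2
No assignment yields a value below 1/2, so this is the minimum.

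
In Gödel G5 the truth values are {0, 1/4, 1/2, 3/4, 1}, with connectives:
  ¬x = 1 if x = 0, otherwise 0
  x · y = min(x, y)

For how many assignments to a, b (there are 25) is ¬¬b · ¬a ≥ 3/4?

4

value 1: 4 assignments (counts)
value 0: 21 assignments
So 4 of the 25 assignments meet the threshold.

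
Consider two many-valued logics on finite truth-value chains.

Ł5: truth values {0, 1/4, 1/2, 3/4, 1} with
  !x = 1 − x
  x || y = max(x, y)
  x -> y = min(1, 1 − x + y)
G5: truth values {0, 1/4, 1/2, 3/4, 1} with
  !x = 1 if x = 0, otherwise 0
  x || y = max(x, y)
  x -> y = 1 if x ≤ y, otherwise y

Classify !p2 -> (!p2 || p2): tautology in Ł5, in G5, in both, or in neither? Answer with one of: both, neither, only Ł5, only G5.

In Ł5: every assignment gives 1 — tautology.
In G5: every assignment gives 1 — tautology.

both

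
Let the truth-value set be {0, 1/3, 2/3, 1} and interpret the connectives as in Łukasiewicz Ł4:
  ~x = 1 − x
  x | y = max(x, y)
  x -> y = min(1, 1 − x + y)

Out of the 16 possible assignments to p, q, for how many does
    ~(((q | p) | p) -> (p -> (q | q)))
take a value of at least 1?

p = 0, q = 0 ↦ 0  <
p = 0, q = 1/3 ↦ 0  <
p = 0, q = 2/3 ↦ 0  <
p = 0, q = 1 ↦ 0  <
p = 1/3, q = 0 ↦ 0  <
p = 1/3, q = 1/3 ↦ 0  <
p = 1/3, q = 2/3 ↦ 0  <
p = 1/3, q = 1 ↦ 0  <
p = 2/3, q = 0 ↦ 1/3  <
p = 2/3, q = 1/3 ↦ 0  <
p = 2/3, q = 2/3 ↦ 0  <
p = 2/3, q = 1 ↦ 0  <
p = 1, q = 0 ↦ 1  ≥
p = 1, q = 1/3 ↦ 2/3  <
p = 1, q = 2/3 ↦ 1/3  <
p = 1, q = 1 ↦ 0  <
So 1 of the 16 assignments meets the threshold.

1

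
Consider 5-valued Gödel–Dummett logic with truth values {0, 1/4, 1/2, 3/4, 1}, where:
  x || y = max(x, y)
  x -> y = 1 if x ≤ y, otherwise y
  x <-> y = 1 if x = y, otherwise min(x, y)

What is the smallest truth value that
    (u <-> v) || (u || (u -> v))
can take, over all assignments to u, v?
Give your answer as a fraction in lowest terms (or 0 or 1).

1/4

Take u = 1/4, v = 0:
u <-> v = 1/4 <-> 0 = 0
u -> v = 1/4 -> 0 = 0
u || (u -> v) = 1/4 || 0 = 1/4
(u <-> v) || (u || (u -> v)) = 0 || 1/4 = 1/4
No assignment yields a value below 1/4, so this is the minimum.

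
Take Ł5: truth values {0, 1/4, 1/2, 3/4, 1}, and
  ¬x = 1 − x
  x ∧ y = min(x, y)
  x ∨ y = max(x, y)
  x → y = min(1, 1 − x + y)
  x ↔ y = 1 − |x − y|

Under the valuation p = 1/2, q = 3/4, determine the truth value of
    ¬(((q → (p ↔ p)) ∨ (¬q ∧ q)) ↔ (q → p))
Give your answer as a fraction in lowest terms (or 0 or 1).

p ↔ p = 1/2 ↔ 1/2 = 1
q → (p ↔ p) = 3/4 → 1 = 1
¬q = ¬3/4 = 1/4
¬q ∧ q = 1/4 ∧ 3/4 = 1/4
(q → (p ↔ p)) ∨ (¬q ∧ q) = 1 ∨ 1/4 = 1
q → p = 3/4 → 1/2 = 3/4
((q → (p ↔ p)) ∨ (¬q ∧ q)) ↔ (q → p) = 1 ↔ 3/4 = 3/4
¬(((q → (p ↔ p)) ∨ (¬q ∧ q)) ↔ (q → p)) = ¬3/4 = 1/4

1/4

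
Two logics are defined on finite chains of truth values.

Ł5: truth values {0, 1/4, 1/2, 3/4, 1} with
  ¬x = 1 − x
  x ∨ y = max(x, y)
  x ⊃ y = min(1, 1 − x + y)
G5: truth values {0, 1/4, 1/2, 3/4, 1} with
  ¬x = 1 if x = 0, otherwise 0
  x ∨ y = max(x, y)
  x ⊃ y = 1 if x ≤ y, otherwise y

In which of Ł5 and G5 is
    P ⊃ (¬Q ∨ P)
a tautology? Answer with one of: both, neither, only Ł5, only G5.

both

In Ł5: every assignment gives 1 — tautology.
In G5: every assignment gives 1 — tautology.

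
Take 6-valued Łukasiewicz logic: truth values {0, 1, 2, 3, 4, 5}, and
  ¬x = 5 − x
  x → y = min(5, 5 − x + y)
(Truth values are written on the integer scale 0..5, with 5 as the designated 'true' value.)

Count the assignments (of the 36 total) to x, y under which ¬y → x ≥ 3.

value 5: 21 assignments (counts)
value 4: 5 assignments (counts)
value 3: 4 assignments (counts)
value 2: 3 assignments
value 1: 2 assignments
value 0: 1 assignment
So 30 of the 36 assignments meet the threshold.

30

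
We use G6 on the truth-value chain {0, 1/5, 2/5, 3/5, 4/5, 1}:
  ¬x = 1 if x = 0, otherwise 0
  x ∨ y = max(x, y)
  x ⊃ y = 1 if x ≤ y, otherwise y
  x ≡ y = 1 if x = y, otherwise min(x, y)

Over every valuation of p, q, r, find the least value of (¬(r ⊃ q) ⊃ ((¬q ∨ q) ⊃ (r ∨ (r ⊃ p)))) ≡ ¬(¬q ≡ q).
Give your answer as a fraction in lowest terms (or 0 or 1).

Take p = 0, q = 0, r = 1/5:
r ⊃ q = 1/5 ⊃ 0 = 0
¬(r ⊃ q) = ¬0 = 1
¬q = ¬0 = 1
¬q ∨ q = 1 ∨ 0 = 1
r ⊃ p = 1/5 ⊃ 0 = 0
r ∨ (r ⊃ p) = 1/5 ∨ 0 = 1/5
(¬q ∨ q) ⊃ (r ∨ (r ⊃ p)) = 1 ⊃ 1/5 = 1/5
¬(r ⊃ q) ⊃ ((¬q ∨ q) ⊃ (r ∨ (r ⊃ p))) = 1 ⊃ 1/5 = 1/5
¬q = ¬0 = 1
¬q ≡ q = 1 ≡ 0 = 0
¬(¬q ≡ q) = ¬0 = 1
(¬(r ⊃ q) ⊃ ((¬q ∨ q) ⊃ (r ∨ (r ⊃ p)))) ≡ ¬(¬q ≡ q) = 1/5 ≡ 1 = 1/5
No assignment yields a value below 1/5, so this is the minimum.

1/5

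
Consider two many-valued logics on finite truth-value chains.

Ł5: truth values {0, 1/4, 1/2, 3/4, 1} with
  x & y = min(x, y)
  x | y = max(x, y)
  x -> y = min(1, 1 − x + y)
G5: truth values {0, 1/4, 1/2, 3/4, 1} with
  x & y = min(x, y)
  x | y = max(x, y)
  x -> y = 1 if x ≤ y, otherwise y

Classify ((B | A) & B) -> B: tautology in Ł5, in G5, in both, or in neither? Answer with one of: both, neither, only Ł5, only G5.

In Ł5: every assignment gives 1 — tautology.
In G5: every assignment gives 1 — tautology.

both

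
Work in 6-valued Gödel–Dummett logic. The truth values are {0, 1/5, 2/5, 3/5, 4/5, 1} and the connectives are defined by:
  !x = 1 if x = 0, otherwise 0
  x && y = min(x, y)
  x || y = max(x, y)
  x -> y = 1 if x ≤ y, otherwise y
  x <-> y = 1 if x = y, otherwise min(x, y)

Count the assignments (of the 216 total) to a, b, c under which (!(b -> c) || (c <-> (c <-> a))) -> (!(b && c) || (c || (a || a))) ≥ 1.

value 1: 186 assignments (counts)
value 4/5: 15 assignments
value 3/5: 10 assignments
value 2/5: 5 assignments
So 186 of the 216 assignments meet the threshold.

186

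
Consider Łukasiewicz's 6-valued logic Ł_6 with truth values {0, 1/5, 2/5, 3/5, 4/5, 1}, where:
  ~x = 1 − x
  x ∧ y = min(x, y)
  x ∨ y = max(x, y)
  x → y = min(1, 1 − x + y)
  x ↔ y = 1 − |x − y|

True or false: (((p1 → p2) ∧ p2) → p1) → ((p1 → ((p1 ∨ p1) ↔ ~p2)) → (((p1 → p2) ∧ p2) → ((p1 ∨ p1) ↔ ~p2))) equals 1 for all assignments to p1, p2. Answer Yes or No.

At p1 = 3/5, p2 = 1, for instance:
p1 → p2 = 3/5 → 1 = 1
(p1 → p2) ∧ p2 = 1 ∧ 1 = 1
((p1 → p2) ∧ p2) → p1 = 1 → 3/5 = 3/5
p1 ∨ p1 = 3/5 ∨ 3/5 = 3/5
~p2 = ~1 = 0
(p1 ∨ p1) ↔ ~p2 = 3/5 ↔ 0 = 2/5
p1 → ((p1 ∨ p1) ↔ ~p2) = 3/5 → 2/5 = 4/5
((p1 → p2) ∧ p2) → ((p1 ∨ p1) ↔ ~p2) = 1 → 2/5 = 2/5
(p1 → ((p1 ∨ p1) ↔ ~p2)) → (((p1 → p2) ∧ p2) → ((p1 ∨ p1) ↔ ~p2)) = 4/5 → 2/5 = 3/5
(((p1 → p2) ∧ p2) → p1) → ((p1 → ((p1 ∨ p1) ↔ ~p2)) → (((p1 → p2) ∧ p2) → ((p1 ∨ p1) ↔ ~p2))) = 3/5 → 3/5 = 1
and checking the remaining 35 assignments likewise gives ≥ 1 in every case.

Yes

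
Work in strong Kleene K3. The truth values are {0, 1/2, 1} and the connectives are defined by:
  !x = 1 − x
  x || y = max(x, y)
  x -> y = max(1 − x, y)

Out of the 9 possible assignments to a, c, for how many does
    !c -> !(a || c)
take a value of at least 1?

a = 0, c = 0 ↦ 1  ≥
a = 0, c = 1/2 ↦ 1/2  <
a = 0, c = 1 ↦ 1  ≥
a = 1/2, c = 0 ↦ 1/2  <
a = 1/2, c = 1/2 ↦ 1/2  <
a = 1/2, c = 1 ↦ 1  ≥
a = 1, c = 0 ↦ 0  <
a = 1, c = 1/2 ↦ 1/2  <
a = 1, c = 1 ↦ 1  ≥
So 4 of the 9 assignments meet the threshold.

4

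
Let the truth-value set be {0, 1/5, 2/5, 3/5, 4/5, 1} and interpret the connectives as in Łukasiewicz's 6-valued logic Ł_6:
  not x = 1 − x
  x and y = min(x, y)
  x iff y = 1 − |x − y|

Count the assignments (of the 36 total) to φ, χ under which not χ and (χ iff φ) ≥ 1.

1

value 1: 1 assignment (counts)
value 4/5: 4 assignments
value 3/5: 7 assignments
value 2/5: 9 assignments
value 1/5: 8 assignments
value 0: 7 assignments
So 1 of the 36 assignments meets the threshold.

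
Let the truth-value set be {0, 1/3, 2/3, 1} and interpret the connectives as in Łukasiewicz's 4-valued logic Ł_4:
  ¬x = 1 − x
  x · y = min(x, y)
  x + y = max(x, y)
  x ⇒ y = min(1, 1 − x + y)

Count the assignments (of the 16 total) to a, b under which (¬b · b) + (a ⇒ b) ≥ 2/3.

a = 0, b = 0 ↦ 1  ≥
a = 0, b = 1/3 ↦ 1  ≥
a = 0, b = 2/3 ↦ 1  ≥
a = 0, b = 1 ↦ 1  ≥
a = 1/3, b = 0 ↦ 2/3  ≥
a = 1/3, b = 1/3 ↦ 1  ≥
a = 1/3, b = 2/3 ↦ 1  ≥
a = 1/3, b = 1 ↦ 1  ≥
a = 2/3, b = 0 ↦ 1/3  <
a = 2/3, b = 1/3 ↦ 2/3  ≥
a = 2/3, b = 2/3 ↦ 1  ≥
a = 2/3, b = 1 ↦ 1  ≥
a = 1, b = 0 ↦ 0  <
a = 1, b = 1/3 ↦ 1/3  <
a = 1, b = 2/3 ↦ 2/3  ≥
a = 1, b = 1 ↦ 1  ≥
So 13 of the 16 assignments meet the threshold.

13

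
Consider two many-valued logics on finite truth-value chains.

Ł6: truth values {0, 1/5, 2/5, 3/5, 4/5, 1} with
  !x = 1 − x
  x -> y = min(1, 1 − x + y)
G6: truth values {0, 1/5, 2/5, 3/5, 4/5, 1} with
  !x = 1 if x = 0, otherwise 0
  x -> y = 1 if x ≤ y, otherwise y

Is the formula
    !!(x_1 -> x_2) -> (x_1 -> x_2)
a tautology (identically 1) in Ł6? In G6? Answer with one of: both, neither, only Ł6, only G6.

In Ł6: every assignment gives 1 — tautology.
In G6: at x_1 = 2/5, x_2 = 1/5 the value is 1/5 — not a tautology.

only Ł6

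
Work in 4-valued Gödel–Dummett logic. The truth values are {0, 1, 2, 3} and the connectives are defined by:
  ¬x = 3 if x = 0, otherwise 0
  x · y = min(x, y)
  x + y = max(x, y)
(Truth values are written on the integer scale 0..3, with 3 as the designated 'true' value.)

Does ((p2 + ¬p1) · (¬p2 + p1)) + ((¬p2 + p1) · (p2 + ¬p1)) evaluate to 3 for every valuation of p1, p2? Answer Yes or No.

No

Counterexample: take p1 = 0, p2 = 1.
¬p1 = ¬0 = 3
p2 + ¬p1 = 1 + 3 = 3
¬p2 = ¬1 = 0
¬p2 + p1 = 0 + 0 = 0
(p2 + ¬p1) · (¬p2 + p1) = 3 · 0 = 0
(¬p2 + p1) · (p2 + ¬p1) = 0 · 3 = 0
((p2 + ¬p1) · (¬p2 + p1)) + ((¬p2 + p1) · (p2 + ¬p1)) = 0 + 0 = 0
This gives 0 ≠ 3.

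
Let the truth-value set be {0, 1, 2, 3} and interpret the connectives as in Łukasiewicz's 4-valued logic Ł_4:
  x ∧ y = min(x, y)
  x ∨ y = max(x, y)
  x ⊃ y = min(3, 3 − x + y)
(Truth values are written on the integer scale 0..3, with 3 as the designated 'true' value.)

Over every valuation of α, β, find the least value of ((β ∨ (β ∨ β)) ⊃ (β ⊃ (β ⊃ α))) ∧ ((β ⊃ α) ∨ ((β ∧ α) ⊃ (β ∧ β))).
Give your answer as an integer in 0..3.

Take α = 0, β = 3:
β ∨ β = 3 ∨ 3 = 3
β ∨ (β ∨ β) = 3 ∨ 3 = 3
β ⊃ α = 3 ⊃ 0 = 0
β ⊃ (β ⊃ α) = 3 ⊃ 0 = 0
(β ∨ (β ∨ β)) ⊃ (β ⊃ (β ⊃ α)) = 3 ⊃ 0 = 0
β ⊃ α = 3 ⊃ 0 = 0
β ∧ α = 3 ∧ 0 = 0
β ∧ β = 3 ∧ 3 = 3
(β ∧ α) ⊃ (β ∧ β) = 0 ⊃ 3 = 3
(β ⊃ α) ∨ ((β ∧ α) ⊃ (β ∧ β)) = 0 ∨ 3 = 3
((β ∨ (β ∨ β)) ⊃ (β ⊃ (β ⊃ α))) ∧ ((β ⊃ α) ∨ ((β ∧ α) ⊃ (β ∧ β))) = 0 ∧ 3 = 0
No assignment yields a value below 0, so this is the minimum.

0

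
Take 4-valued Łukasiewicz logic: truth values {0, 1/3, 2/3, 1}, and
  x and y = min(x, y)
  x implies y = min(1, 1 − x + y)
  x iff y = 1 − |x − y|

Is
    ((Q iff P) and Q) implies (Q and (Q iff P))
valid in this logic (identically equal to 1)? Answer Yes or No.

Yes

P = 0, Q = 0 ↦ 1
P = 0, Q = 1/3 ↦ 1
P = 0, Q = 2/3 ↦ 1
P = 0, Q = 1 ↦ 1
P = 1/3, Q = 0 ↦ 1
P = 1/3, Q = 1/3 ↦ 1
P = 1/3, Q = 2/3 ↦ 1
P = 1/3, Q = 1 ↦ 1
P = 2/3, Q = 0 ↦ 1
P = 2/3, Q = 1/3 ↦ 1
P = 2/3, Q = 2/3 ↦ 1
P = 2/3, Q = 1 ↦ 1
P = 1, Q = 0 ↦ 1
P = 1, Q = 1/3 ↦ 1
P = 1, Q = 2/3 ↦ 1
P = 1, Q = 1 ↦ 1
Every assignment gives a value ≥ 1.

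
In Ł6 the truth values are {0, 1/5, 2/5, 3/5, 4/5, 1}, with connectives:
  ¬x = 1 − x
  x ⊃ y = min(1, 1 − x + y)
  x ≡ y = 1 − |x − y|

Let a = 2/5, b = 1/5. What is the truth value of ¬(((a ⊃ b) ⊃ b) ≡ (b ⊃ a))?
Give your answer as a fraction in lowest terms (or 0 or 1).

3/5

a ⊃ b = 2/5 ⊃ 1/5 = 4/5
(a ⊃ b) ⊃ b = 4/5 ⊃ 1/5 = 2/5
b ⊃ a = 1/5 ⊃ 2/5 = 1
((a ⊃ b) ⊃ b) ≡ (b ⊃ a) = 2/5 ≡ 1 = 2/5
¬(((a ⊃ b) ⊃ b) ≡ (b ⊃ a)) = ¬2/5 = 3/5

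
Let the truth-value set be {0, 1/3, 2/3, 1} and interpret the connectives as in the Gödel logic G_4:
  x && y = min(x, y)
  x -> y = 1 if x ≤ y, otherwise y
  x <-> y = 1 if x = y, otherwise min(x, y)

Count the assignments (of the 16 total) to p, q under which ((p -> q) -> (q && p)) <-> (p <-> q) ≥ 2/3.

9

p = 0, q = 0 ↦ 0  <
p = 0, q = 1/3 ↦ 1  ≥
p = 0, q = 2/3 ↦ 1  ≥
p = 0, q = 1 ↦ 1  ≥
p = 1/3, q = 0 ↦ 0  <
p = 1/3, q = 1/3 ↦ 1/3  <
p = 1/3, q = 2/3 ↦ 1  ≥
p = 1/3, q = 1 ↦ 1  ≥
p = 2/3, q = 0 ↦ 0  <
p = 2/3, q = 1/3 ↦ 1/3  <
p = 2/3, q = 2/3 ↦ 2/3  ≥
p = 2/3, q = 1 ↦ 1  ≥
p = 1, q = 0 ↦ 0  <
p = 1, q = 1/3 ↦ 1/3  <
p = 1, q = 2/3 ↦ 2/3  ≥
p = 1, q = 1 ↦ 1  ≥
So 9 of the 16 assignments meet the threshold.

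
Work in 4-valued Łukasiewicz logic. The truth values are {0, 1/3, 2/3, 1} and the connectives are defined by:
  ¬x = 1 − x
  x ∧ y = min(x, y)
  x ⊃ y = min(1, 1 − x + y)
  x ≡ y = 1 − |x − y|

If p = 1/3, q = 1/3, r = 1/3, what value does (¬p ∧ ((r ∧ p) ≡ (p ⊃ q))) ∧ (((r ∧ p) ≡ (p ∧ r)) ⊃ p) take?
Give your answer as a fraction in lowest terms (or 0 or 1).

¬p = ¬1/3 = 2/3
r ∧ p = 1/3 ∧ 1/3 = 1/3
p ⊃ q = 1/3 ⊃ 1/3 = 1
(r ∧ p) ≡ (p ⊃ q) = 1/3 ≡ 1 = 1/3
¬p ∧ ((r ∧ p) ≡ (p ⊃ q)) = 2/3 ∧ 1/3 = 1/3
r ∧ p = 1/3 ∧ 1/3 = 1/3
p ∧ r = 1/3 ∧ 1/3 = 1/3
(r ∧ p) ≡ (p ∧ r) = 1/3 ≡ 1/3 = 1
((r ∧ p) ≡ (p ∧ r)) ⊃ p = 1 ⊃ 1/3 = 1/3
(¬p ∧ ((r ∧ p) ≡ (p ⊃ q))) ∧ (((r ∧ p) ≡ (p ∧ r)) ⊃ p) = 1/3 ∧ 1/3 = 1/3

1/3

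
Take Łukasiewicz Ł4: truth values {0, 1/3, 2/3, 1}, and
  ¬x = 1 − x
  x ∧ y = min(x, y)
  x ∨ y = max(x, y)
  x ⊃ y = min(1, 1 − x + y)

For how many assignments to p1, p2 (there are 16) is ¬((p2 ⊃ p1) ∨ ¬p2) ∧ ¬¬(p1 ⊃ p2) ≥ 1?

1

p1 = 0, p2 = 0 ↦ 0  <
p1 = 0, p2 = 1/3 ↦ 1/3  <
p1 = 0, p2 = 2/3 ↦ 2/3  <
p1 = 0, p2 = 1 ↦ 1  ≥
p1 = 1/3, p2 = 0 ↦ 0  <
p1 = 1/3, p2 = 1/3 ↦ 0  <
p1 = 1/3, p2 = 2/3 ↦ 1/3  <
p1 = 1/3, p2 = 1 ↦ 2/3  <
p1 = 2/3, p2 = 0 ↦ 0  <
p1 = 2/3, p2 = 1/3 ↦ 0  <
p1 = 2/3, p2 = 2/3 ↦ 0  <
p1 = 2/3, p2 = 1 ↦ 1/3  <
p1 = 1, p2 = 0 ↦ 0  <
p1 = 1, p2 = 1/3 ↦ 0  <
p1 = 1, p2 = 2/3 ↦ 0  <
p1 = 1, p2 = 1 ↦ 0  <
So 1 of the 16 assignments meets the threshold.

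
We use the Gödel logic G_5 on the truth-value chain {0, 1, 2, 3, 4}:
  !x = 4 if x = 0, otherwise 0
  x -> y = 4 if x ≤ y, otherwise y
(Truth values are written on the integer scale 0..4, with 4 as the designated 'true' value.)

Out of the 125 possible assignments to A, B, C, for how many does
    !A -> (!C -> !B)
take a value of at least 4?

value 4: 121 assignments (counts)
value 0: 4 assignments
So 121 of the 125 assignments meet the threshold.

121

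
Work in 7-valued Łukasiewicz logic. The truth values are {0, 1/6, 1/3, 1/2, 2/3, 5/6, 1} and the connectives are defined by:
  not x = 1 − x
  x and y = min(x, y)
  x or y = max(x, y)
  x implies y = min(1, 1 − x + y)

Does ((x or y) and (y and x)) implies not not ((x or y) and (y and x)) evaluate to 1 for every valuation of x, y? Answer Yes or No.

Yes

At x = 1/3, y = 1/2, for instance:
x or y = 1/3 or 1/2 = 1/2
y and x = 1/2 and 1/3 = 1/3
(x or y) and (y and x) = 1/2 and 1/3 = 1/3
not ((x or y) and (y and x)) = not 1/3 = 2/3
not not ((x or y) and (y and x)) = not 2/3 = 1/3
((x or y) and (y and x)) implies not not ((x or y) and (y and x)) = 1/3 implies 1/3 = 1
and checking the remaining 48 assignments likewise gives ≥ 1 in every case.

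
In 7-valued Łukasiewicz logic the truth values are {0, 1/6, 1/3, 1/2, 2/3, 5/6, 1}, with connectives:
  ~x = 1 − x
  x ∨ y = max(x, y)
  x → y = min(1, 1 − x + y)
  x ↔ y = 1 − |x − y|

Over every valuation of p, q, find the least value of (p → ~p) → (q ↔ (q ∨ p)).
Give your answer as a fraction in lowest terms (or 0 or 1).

Take p = 1/2, q = 0:
~p = ~1/2 = 1/2
p → ~p = 1/2 → 1/2 = 1
q ∨ p = 0 ∨ 1/2 = 1/2
q ↔ (q ∨ p) = 0 ↔ 1/2 = 1/2
(p → ~p) → (q ↔ (q ∨ p)) = 1 → 1/2 = 1/2
No assignment yields a value below 1/2, so this is the minimum.

1/2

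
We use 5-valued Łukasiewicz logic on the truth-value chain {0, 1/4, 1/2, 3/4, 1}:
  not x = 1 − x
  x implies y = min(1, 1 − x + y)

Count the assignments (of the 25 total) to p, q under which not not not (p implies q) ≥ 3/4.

3

value 1: 1 assignment (counts)
value 3/4: 2 assignments (counts)
value 1/2: 3 assignments
value 1/4: 4 assignments
value 0: 15 assignments
So 3 of the 25 assignments meet the threshold.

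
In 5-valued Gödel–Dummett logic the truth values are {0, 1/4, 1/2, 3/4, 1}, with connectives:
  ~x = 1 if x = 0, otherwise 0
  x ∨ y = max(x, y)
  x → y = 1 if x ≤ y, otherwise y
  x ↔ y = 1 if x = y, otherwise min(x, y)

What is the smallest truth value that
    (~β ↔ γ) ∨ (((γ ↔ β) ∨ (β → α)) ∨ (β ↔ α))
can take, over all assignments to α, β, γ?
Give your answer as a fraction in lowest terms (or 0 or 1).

Take α = 0, β = 1/4, γ = 1/2:
~β = ~1/4 = 0
~β ↔ γ = 0 ↔ 1/2 = 0
γ ↔ β = 1/2 ↔ 1/4 = 1/4
β → α = 1/4 → 0 = 0
(γ ↔ β) ∨ (β → α) = 1/4 ∨ 0 = 1/4
β ↔ α = 1/4 ↔ 0 = 0
((γ ↔ β) ∨ (β → α)) ∨ (β ↔ α) = 1/4 ∨ 0 = 1/4
(~β ↔ γ) ∨ (((γ ↔ β) ∨ (β → α)) ∨ (β ↔ α)) = 0 ∨ 1/4 = 1/4
No assignment yields a value below 1/4, so this is the minimum.

1/4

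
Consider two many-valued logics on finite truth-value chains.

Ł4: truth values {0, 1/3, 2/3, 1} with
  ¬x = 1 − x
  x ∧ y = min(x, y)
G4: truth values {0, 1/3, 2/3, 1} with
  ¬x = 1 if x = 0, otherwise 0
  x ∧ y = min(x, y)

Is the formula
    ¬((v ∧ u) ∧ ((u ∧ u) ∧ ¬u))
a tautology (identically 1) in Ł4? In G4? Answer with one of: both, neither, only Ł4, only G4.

only G4

In Ł4: at u = 1/3, v = 1/3 the value is 2/3 — not a tautology.
In G4: every assignment gives 1 — tautology.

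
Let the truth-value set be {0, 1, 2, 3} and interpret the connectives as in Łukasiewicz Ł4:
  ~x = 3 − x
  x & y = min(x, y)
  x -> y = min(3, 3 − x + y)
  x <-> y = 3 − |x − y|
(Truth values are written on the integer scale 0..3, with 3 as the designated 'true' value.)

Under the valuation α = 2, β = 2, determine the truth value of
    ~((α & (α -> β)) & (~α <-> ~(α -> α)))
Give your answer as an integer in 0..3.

1

α -> β = 2 -> 2 = 3
α & (α -> β) = 2 & 3 = 2
~α = ~2 = 1
α -> α = 2 -> 2 = 3
~(α -> α) = ~3 = 0
~α <-> ~(α -> α) = 1 <-> 0 = 2
(α & (α -> β)) & (~α <-> ~(α -> α)) = 2 & 2 = 2
~((α & (α -> β)) & (~α <-> ~(α -> α))) = ~2 = 1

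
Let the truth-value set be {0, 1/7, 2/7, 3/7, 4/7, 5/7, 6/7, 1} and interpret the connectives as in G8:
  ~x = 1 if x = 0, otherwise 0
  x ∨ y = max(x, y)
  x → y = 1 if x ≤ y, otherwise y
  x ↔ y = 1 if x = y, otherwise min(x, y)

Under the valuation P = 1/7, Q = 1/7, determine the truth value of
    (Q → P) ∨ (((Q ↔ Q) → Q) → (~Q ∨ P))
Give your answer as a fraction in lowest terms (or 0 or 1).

Q → P = 1/7 → 1/7 = 1
Q ↔ Q = 1/7 ↔ 1/7 = 1
(Q ↔ Q) → Q = 1 → 1/7 = 1/7
~Q = ~1/7 = 0
~Q ∨ P = 0 ∨ 1/7 = 1/7
((Q ↔ Q) → Q) → (~Q ∨ P) = 1/7 → 1/7 = 1
(Q → P) ∨ (((Q ↔ Q) → Q) → (~Q ∨ P)) = 1 ∨ 1 = 1

1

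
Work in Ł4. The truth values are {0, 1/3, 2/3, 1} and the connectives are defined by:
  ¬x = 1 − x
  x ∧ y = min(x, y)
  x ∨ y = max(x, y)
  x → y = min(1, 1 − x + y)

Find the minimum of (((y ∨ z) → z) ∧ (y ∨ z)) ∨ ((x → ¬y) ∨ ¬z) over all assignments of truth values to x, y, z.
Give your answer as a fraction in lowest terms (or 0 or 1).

2/3

Take x = 1/3, y = 1, z = 1/3:
y ∨ z = 1 ∨ 1/3 = 1
(y ∨ z) → z = 1 → 1/3 = 1/3
y ∨ z = 1 ∨ 1/3 = 1
((y ∨ z) → z) ∧ (y ∨ z) = 1/3 ∧ 1 = 1/3
¬y = ¬1 = 0
x → ¬y = 1/3 → 0 = 2/3
¬z = ¬1/3 = 2/3
(x → ¬y) ∨ ¬z = 2/3 ∨ 2/3 = 2/3
(((y ∨ z) → z) ∧ (y ∨ z)) ∨ ((x → ¬y) ∨ ¬z) = 1/3 ∨ 2/3 = 2/3
No assignment yields a value below 2/3, so this is the minimum.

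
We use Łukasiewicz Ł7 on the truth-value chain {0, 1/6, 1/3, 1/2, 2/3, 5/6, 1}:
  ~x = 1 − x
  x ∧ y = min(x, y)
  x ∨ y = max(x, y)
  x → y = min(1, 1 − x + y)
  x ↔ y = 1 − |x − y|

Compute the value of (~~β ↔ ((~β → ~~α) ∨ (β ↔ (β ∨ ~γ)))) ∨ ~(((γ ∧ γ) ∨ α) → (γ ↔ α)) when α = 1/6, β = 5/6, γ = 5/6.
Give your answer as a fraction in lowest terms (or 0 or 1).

~β = ~5/6 = 1/6
~~β = ~1/6 = 5/6
~β = ~5/6 = 1/6
~α = ~1/6 = 5/6
~~α = ~5/6 = 1/6
~β → ~~α = 1/6 → 1/6 = 1
~γ = ~5/6 = 1/6
β ∨ ~γ = 5/6 ∨ 1/6 = 5/6
β ↔ (β ∨ ~γ) = 5/6 ↔ 5/6 = 1
(~β → ~~α) ∨ (β ↔ (β ∨ ~γ)) = 1 ∨ 1 = 1
~~β ↔ ((~β → ~~α) ∨ (β ↔ (β ∨ ~γ))) = 5/6 ↔ 1 = 5/6
γ ∧ γ = 5/6 ∧ 5/6 = 5/6
(γ ∧ γ) ∨ α = 5/6 ∨ 1/6 = 5/6
γ ↔ α = 5/6 ↔ 1/6 = 1/3
((γ ∧ γ) ∨ α) → (γ ↔ α) = 5/6 → 1/3 = 1/2
~(((γ ∧ γ) ∨ α) → (γ ↔ α)) = ~1/2 = 1/2
(~~β ↔ ((~β → ~~α) ∨ (β ↔ (β ∨ ~γ)))) ∨ ~(((γ ∧ γ) ∨ α) → (γ ↔ α)) = 5/6 ∨ 1/2 = 5/6

5/6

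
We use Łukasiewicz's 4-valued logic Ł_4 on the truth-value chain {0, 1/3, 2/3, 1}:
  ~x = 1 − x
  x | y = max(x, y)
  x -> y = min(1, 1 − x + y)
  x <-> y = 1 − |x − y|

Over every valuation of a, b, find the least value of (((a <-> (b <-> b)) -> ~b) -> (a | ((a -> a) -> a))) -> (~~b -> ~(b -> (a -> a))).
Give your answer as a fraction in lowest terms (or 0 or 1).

0

Take a = 2/3, b = 1:
b <-> b = 1 <-> 1 = 1
a <-> (b <-> b) = 2/3 <-> 1 = 2/3
~b = ~1 = 0
(a <-> (b <-> b)) -> ~b = 2/3 -> 0 = 1/3
a -> a = 2/3 -> 2/3 = 1
(a -> a) -> a = 1 -> 2/3 = 2/3
a | ((a -> a) -> a) = 2/3 | 2/3 = 2/3
((a <-> (b <-> b)) -> ~b) -> (a | ((a -> a) -> a)) = 1/3 -> 2/3 = 1
~b = ~1 = 0
~~b = ~0 = 1
a -> a = 2/3 -> 2/3 = 1
b -> (a -> a) = 1 -> 1 = 1
~(b -> (a -> a)) = ~1 = 0
~~b -> ~(b -> (a -> a)) = 1 -> 0 = 0
(((a <-> (b <-> b)) -> ~b) -> (a | ((a -> a) -> a))) -> (~~b -> ~(b -> (a -> a))) = 1 -> 0 = 0
No assignment yields a value below 0, so this is the minimum.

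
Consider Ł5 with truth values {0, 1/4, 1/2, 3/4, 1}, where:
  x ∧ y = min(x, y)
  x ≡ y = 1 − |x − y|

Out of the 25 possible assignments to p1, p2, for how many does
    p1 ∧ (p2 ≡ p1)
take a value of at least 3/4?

5

value 1: 1 assignment (counts)
value 3/4: 4 assignments (counts)
value 1/2: 7 assignments
value 1/4: 7 assignments
value 0: 6 assignments
So 5 of the 25 assignments meet the threshold.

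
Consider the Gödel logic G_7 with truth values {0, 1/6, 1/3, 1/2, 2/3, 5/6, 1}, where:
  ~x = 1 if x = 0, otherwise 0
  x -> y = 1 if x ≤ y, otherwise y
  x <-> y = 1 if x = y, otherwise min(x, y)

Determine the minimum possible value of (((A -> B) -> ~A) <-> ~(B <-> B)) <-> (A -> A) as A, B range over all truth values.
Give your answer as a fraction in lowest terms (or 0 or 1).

Take A = 0, B = 0:
A -> B = 0 -> 0 = 1
~A = ~0 = 1
(A -> B) -> ~A = 1 -> 1 = 1
B <-> B = 0 <-> 0 = 1
~(B <-> B) = ~1 = 0
((A -> B) -> ~A) <-> ~(B <-> B) = 1 <-> 0 = 0
A -> A = 0 -> 0 = 1
(((A -> B) -> ~A) <-> ~(B <-> B)) <-> (A -> A) = 0 <-> 1 = 0
No assignment yields a value below 0, so this is the minimum.

0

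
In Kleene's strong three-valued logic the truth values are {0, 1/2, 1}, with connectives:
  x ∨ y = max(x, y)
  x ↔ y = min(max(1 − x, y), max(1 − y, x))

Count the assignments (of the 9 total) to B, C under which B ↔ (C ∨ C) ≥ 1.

2

B = 0, C = 0 ↦ 1  ≥
B = 0, C = 1/2 ↦ 1/2  <
B = 0, C = 1 ↦ 0  <
B = 1/2, C = 0 ↦ 1/2  <
B = 1/2, C = 1/2 ↦ 1/2  <
B = 1/2, C = 1 ↦ 1/2  <
B = 1, C = 0 ↦ 0  <
B = 1, C = 1/2 ↦ 1/2  <
B = 1, C = 1 ↦ 1  ≥
So 2 of the 9 assignments meet the threshold.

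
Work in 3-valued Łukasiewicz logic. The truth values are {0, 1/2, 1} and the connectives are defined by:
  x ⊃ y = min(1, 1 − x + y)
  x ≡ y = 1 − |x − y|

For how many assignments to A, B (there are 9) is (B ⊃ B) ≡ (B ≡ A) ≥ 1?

A = 0, B = 0 ↦ 1  ≥
A = 0, B = 1/2 ↦ 1/2  <
A = 0, B = 1 ↦ 0  <
A = 1/2, B = 0 ↦ 1/2  <
A = 1/2, B = 1/2 ↦ 1  ≥
A = 1/2, B = 1 ↦ 1/2  <
A = 1, B = 0 ↦ 0  <
A = 1, B = 1/2 ↦ 1/2  <
A = 1, B = 1 ↦ 1  ≥
So 3 of the 9 assignments meet the threshold.

3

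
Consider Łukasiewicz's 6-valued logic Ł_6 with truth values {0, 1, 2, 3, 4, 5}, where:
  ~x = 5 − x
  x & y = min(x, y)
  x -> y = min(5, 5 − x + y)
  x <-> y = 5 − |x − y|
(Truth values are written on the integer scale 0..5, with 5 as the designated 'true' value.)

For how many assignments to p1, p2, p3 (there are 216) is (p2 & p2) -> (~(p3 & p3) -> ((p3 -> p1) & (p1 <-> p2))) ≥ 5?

value 5: 194 assignments (counts)
value 4: 9 assignments
value 3: 6 assignments
value 2: 4 assignments
value 1: 2 assignments
value 0: 1 assignment
So 194 of the 216 assignments meet the threshold.

194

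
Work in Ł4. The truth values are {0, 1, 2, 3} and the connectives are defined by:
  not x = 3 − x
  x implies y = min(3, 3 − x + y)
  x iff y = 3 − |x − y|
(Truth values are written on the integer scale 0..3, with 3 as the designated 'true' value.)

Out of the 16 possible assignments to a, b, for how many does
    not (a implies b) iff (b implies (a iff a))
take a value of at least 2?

3

a = 0, b = 0 ↦ 0  <
a = 0, b = 1 ↦ 0  <
a = 0, b = 2 ↦ 0  <
a = 0, b = 3 ↦ 0  <
a = 1, b = 0 ↦ 1  <
a = 1, b = 1 ↦ 0  <
a = 1, b = 2 ↦ 0  <
a = 1, b = 3 ↦ 0  <
a = 2, b = 0 ↦ 2  ≥
a = 2, b = 1 ↦ 1  <
a = 2, b = 2 ↦ 0  <
a = 2, b = 3 ↦ 0  <
a = 3, b = 0 ↦ 3  ≥
a = 3, b = 1 ↦ 2  ≥
a = 3, b = 2 ↦ 1  <
a = 3, b = 3 ↦ 0  <
So 3 of the 16 assignments meet the threshold.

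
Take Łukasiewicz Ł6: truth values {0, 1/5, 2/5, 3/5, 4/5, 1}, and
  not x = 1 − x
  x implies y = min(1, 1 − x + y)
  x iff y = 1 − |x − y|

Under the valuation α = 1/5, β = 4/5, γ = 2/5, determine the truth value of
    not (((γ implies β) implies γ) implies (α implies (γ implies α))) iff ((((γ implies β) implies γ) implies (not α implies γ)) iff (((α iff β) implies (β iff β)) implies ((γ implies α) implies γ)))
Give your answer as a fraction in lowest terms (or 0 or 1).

2/5

γ implies β = 2/5 implies 4/5 = 1
(γ implies β) implies γ = 1 implies 2/5 = 2/5
γ implies α = 2/5 implies 1/5 = 4/5
α implies (γ implies α) = 1/5 implies 4/5 = 1
((γ implies β) implies γ) implies (α implies (γ implies α)) = 2/5 implies 1 = 1
not (((γ implies β) implies γ) implies (α implies (γ implies α))) = not 1 = 0
γ implies β = 2/5 implies 4/5 = 1
(γ implies β) implies γ = 1 implies 2/5 = 2/5
not α = not 1/5 = 4/5
not α implies γ = 4/5 implies 2/5 = 3/5
((γ implies β) implies γ) implies (not α implies γ) = 2/5 implies 3/5 = 1
α iff β = 1/5 iff 4/5 = 2/5
β iff β = 4/5 iff 4/5 = 1
(α iff β) implies (β iff β) = 2/5 implies 1 = 1
γ implies α = 2/5 implies 1/5 = 4/5
(γ implies α) implies γ = 4/5 implies 2/5 = 3/5
((α iff β) implies (β iff β)) implies ((γ implies α) implies γ) = 1 implies 3/5 = 3/5
(((γ implies β) implies γ) implies (not α implies γ)) iff (((α iff β) implies (β iff β)) implies ((γ implies α) implies γ)) = 1 iff 3/5 = 3/5
not (((γ implies β) implies γ) implies (α implies (γ implies α))) iff ((((γ implies β) implies γ) implies (not α implies γ)) iff (((α iff β) implies (β iff β)) implies ((γ implies α) implies γ))) = 0 iff 3/5 = 2/5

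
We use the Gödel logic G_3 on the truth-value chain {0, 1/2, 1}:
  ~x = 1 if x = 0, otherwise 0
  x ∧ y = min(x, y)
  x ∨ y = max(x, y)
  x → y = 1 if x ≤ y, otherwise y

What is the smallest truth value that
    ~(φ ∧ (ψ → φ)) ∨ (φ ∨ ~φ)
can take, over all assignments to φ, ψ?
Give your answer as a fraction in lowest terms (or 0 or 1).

1/2

Take φ = 1/2, ψ = 0:
ψ → φ = 0 → 1/2 = 1
φ ∧ (ψ → φ) = 1/2 ∧ 1 = 1/2
~(φ ∧ (ψ → φ)) = ~1/2 = 0
~φ = ~1/2 = 0
φ ∨ ~φ = 1/2 ∨ 0 = 1/2
~(φ ∧ (ψ → φ)) ∨ (φ ∨ ~φ) = 0 ∨ 1/2 = 1/2
No assignment yields a value below 1/2, so this is the minimum.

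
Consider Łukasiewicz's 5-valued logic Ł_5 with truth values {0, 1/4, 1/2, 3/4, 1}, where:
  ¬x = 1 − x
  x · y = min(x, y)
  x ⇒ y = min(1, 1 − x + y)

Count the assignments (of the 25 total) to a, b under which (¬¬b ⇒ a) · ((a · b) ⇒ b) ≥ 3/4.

19

value 1: 15 assignments (counts)
value 3/4: 4 assignments (counts)
value 1/2: 3 assignments
value 1/4: 2 assignments
value 0: 1 assignment
So 19 of the 25 assignments meet the threshold.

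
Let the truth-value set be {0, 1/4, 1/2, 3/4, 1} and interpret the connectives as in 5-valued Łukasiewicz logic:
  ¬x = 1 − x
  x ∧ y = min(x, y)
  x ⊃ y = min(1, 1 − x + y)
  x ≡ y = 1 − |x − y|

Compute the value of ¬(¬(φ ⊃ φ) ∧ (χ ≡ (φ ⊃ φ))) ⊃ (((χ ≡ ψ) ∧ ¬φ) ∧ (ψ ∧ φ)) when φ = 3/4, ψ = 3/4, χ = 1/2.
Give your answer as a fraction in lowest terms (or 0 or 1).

φ ⊃ φ = 3/4 ⊃ 3/4 = 1
¬(φ ⊃ φ) = ¬1 = 0
φ ⊃ φ = 3/4 ⊃ 3/4 = 1
χ ≡ (φ ⊃ φ) = 1/2 ≡ 1 = 1/2
¬(φ ⊃ φ) ∧ (χ ≡ (φ ⊃ φ)) = 0 ∧ 1/2 = 0
¬(¬(φ ⊃ φ) ∧ (χ ≡ (φ ⊃ φ))) = ¬0 = 1
χ ≡ ψ = 1/2 ≡ 3/4 = 3/4
¬φ = ¬3/4 = 1/4
(χ ≡ ψ) ∧ ¬φ = 3/4 ∧ 1/4 = 1/4
ψ ∧ φ = 3/4 ∧ 3/4 = 3/4
((χ ≡ ψ) ∧ ¬φ) ∧ (ψ ∧ φ) = 1/4 ∧ 3/4 = 1/4
¬(¬(φ ⊃ φ) ∧ (χ ≡ (φ ⊃ φ))) ⊃ (((χ ≡ ψ) ∧ ¬φ) ∧ (ψ ∧ φ)) = 1 ⊃ 1/4 = 1/4

1/4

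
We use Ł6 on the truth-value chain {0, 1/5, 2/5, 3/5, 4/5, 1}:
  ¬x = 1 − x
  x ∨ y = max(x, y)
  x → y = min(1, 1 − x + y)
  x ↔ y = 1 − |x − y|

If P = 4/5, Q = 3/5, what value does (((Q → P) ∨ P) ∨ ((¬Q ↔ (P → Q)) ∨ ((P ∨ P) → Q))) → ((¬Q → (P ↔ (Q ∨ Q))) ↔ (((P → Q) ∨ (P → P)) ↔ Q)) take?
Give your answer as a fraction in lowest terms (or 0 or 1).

3/5

Q → P = 3/5 → 4/5 = 1
(Q → P) ∨ P = 1 ∨ 4/5 = 1
¬Q = ¬3/5 = 2/5
P → Q = 4/5 → 3/5 = 4/5
¬Q ↔ (P → Q) = 2/5 ↔ 4/5 = 3/5
P ∨ P = 4/5 ∨ 4/5 = 4/5
(P ∨ P) → Q = 4/5 → 3/5 = 4/5
(¬Q ↔ (P → Q)) ∨ ((P ∨ P) → Q) = 3/5 ∨ 4/5 = 4/5
((Q → P) ∨ P) ∨ ((¬Q ↔ (P → Q)) ∨ ((P ∨ P) → Q)) = 1 ∨ 4/5 = 1
¬Q = ¬3/5 = 2/5
Q ∨ Q = 3/5 ∨ 3/5 = 3/5
P ↔ (Q ∨ Q) = 4/5 ↔ 3/5 = 4/5
¬Q → (P ↔ (Q ∨ Q)) = 2/5 → 4/5 = 1
P → Q = 4/5 → 3/5 = 4/5
P → P = 4/5 → 4/5 = 1
(P → Q) ∨ (P → P) = 4/5 ∨ 1 = 1
((P → Q) ∨ (P → P)) ↔ Q = 1 ↔ 3/5 = 3/5
(¬Q → (P ↔ (Q ∨ Q))) ↔ (((P → Q) ∨ (P → P)) ↔ Q) = 1 ↔ 3/5 = 3/5
(((Q → P) ∨ P) ∨ ((¬Q ↔ (P → Q)) ∨ ((P ∨ P) → Q))) → ((¬Q → (P ↔ (Q ∨ Q))) ↔ (((P → Q) ∨ (P → P)) ↔ Q)) = 1 → 3/5 = 3/5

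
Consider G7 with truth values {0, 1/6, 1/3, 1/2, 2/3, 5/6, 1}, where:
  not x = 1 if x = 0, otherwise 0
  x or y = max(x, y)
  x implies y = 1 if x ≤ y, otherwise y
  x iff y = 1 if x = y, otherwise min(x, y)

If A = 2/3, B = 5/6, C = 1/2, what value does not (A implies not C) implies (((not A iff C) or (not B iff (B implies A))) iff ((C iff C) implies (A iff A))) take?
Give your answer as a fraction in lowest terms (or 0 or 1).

0

not C = not 1/2 = 0
A implies not C = 2/3 implies 0 = 0
not (A implies not C) = not 0 = 1
not A = not 2/3 = 0
not A iff C = 0 iff 1/2 = 0
not B = not 5/6 = 0
B implies A = 5/6 implies 2/3 = 2/3
not B iff (B implies A) = 0 iff 2/3 = 0
(not A iff C) or (not B iff (B implies A)) = 0 or 0 = 0
C iff C = 1/2 iff 1/2 = 1
A iff A = 2/3 iff 2/3 = 1
(C iff C) implies (A iff A) = 1 implies 1 = 1
((not A iff C) or (not B iff (B implies A))) iff ((C iff C) implies (A iff A)) = 0 iff 1 = 0
not (A implies not C) implies (((not A iff C) or (not B iff (B implies A))) iff ((C iff C) implies (A iff A))) = 1 implies 0 = 0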